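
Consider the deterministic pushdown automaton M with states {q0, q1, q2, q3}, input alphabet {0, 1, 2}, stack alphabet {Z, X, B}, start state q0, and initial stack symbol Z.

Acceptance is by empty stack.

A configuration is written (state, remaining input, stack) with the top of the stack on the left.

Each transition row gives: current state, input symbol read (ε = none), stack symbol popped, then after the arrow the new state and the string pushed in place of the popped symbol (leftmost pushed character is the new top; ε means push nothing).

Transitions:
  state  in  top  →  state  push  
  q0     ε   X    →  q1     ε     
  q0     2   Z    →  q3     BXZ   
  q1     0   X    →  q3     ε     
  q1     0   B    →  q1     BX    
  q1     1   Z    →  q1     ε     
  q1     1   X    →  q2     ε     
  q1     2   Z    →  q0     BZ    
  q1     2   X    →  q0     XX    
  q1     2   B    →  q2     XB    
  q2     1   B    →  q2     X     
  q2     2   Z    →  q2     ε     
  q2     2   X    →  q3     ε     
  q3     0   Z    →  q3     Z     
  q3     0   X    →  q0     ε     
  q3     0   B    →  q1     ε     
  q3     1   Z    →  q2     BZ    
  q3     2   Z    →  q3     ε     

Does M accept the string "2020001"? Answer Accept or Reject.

Reject

(q0, 2020001, Z)
  read 2, top Z: go to q3, push BXZ → (q3, 020001, BXZ)
  read 0, top B: go to q1, push ε → (q1, 20001, XZ)
  read 2, top X: go to q0, push XX → (q0, 0001, XXZ)
  ε-move, top X: go to q1, push ε → (q1, 0001, XZ)
  read 0, top X: go to q3, push ε → (q3, 001, Z)
  read 0, top Z: go to q3, push Z → (q3, 01, Z)
  read 0, top Z: go to q3, push Z → (q3, 1, Z)
  read 1, top Z: go to q2, push BZ → (q2, ε, BZ)
All input consumed; stack is BZ, not empty, and no further ε-move applies.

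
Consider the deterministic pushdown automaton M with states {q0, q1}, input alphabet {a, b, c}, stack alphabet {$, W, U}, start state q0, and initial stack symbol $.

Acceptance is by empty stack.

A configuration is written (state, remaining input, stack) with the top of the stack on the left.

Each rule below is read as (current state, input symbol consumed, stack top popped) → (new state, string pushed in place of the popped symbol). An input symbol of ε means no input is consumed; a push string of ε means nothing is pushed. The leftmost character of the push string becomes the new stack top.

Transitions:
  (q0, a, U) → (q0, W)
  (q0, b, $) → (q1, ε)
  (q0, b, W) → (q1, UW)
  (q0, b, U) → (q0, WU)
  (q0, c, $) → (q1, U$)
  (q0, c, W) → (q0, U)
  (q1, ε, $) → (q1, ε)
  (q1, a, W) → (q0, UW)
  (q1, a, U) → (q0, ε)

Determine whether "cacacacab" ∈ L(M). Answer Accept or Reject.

(q0, cacacacab, $) ⊢ (q1, acacacab, U$) ⊢ (q0, cacacab, $) ⊢ (q1, acacab, U$) ⊢ (q0, cacab, $) ⊢ (q1, acab, U$) ⊢ (q0, cab, $) ⊢ (q1, ab, U$) ⊢ (q0, b, $) ⊢ (q1, ε, ε)
All input consumed and the stack is empty.

Accept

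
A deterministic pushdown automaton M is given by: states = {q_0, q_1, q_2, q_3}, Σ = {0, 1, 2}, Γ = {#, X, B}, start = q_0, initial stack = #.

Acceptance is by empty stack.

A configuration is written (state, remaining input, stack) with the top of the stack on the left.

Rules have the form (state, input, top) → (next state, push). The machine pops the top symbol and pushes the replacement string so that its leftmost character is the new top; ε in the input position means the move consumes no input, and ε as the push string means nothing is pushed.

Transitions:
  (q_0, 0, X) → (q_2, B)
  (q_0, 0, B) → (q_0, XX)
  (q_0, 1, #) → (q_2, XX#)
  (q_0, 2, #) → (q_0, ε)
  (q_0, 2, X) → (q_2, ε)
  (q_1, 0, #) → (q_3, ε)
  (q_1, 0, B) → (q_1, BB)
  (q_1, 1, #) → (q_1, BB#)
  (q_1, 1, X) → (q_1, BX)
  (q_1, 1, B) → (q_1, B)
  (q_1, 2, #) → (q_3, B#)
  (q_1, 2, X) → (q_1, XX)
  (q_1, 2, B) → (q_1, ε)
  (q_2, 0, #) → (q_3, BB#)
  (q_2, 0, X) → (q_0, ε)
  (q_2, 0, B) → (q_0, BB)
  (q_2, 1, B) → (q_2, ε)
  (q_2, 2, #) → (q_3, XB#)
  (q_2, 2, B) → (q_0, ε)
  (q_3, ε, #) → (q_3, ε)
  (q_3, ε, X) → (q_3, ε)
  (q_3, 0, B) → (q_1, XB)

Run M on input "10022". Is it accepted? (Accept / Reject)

Accept

(q_0, 10022, #) ⊢ (q_2, 0022, XX#) ⊢ (q_0, 022, X#) ⊢ (q_2, 22, B#) ⊢ (q_0, 2, #) ⊢ (q_0, ε, ε)
All input consumed and the stack is empty.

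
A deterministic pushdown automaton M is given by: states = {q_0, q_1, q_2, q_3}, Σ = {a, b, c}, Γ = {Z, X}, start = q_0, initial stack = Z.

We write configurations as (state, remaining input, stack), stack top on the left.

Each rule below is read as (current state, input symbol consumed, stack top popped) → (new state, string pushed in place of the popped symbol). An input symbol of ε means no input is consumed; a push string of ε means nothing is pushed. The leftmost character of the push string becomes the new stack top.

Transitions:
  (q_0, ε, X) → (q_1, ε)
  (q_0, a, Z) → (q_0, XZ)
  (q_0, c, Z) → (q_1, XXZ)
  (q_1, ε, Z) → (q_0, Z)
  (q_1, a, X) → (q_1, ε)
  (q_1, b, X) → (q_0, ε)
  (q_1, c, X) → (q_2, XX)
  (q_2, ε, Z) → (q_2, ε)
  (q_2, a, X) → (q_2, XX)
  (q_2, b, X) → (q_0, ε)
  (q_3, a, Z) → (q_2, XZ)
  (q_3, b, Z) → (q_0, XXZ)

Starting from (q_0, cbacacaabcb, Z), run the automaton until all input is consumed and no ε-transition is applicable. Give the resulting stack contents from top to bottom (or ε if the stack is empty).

(q_0, cbacacaabcb, Z) ⊢ (q_1, bacacaabcb, XXZ) ⊢ (q_0, acacaabcb, XZ) ⊢ (q_1, acacaabcb, Z) ⊢ (q_0, acacaabcb, Z) ⊢ (q_0, cacaabcb, XZ) ⊢ (q_1, cacaabcb, Z) ⊢ (q_0, cacaabcb, Z) ⊢ (q_1, acaabcb, XXZ) ⊢ (q_1, caabcb, XZ) ⊢ (q_2, aabcb, XXZ) ⊢ (q_2, abcb, XXXZ) ⊢ (q_2, bcb, XXXXZ) ⊢ (q_0, cb, XXXZ) ⊢ (q_1, cb, XXZ) ⊢ (q_2, b, XXXZ) ⊢ (q_0, ε, XXZ) ⊢ (q_1, ε, XZ)
All input consumed in state q_1 with stack XZ.

XZ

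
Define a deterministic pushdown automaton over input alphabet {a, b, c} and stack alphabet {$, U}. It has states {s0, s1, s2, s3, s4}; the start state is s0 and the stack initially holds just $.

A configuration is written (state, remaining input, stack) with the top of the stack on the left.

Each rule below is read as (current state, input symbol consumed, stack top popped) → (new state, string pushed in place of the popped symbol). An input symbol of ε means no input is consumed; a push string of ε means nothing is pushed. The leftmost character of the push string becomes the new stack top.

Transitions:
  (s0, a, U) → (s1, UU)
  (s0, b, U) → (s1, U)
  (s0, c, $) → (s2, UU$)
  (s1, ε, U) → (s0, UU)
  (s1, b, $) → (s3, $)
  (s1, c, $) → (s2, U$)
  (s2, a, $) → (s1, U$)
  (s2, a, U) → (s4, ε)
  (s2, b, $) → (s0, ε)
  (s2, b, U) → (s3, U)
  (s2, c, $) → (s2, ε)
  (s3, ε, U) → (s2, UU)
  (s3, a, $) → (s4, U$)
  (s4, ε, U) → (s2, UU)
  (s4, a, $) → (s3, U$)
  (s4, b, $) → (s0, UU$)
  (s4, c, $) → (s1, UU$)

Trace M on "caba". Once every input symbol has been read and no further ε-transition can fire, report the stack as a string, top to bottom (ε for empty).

UUU$

(s0, caba, $)
  read c, top $: go to s2, push UU$ → (s2, aba, UU$)
  read a, top U: go to s4, push ε → (s4, ba, U$)
  ε-move, top U: go to s2, push UU → (s2, ba, UU$)
  read b, top U: go to s3, push U → (s3, a, UU$)
  ε-move, top U: go to s2, push UU → (s2, a, UUU$)
  read a, top U: go to s4, push ε → (s4, ε, UU$)
  ε-move, top U: go to s2, push UU → (s2, ε, UUU$)
All input consumed in state s2 with stack UUU$.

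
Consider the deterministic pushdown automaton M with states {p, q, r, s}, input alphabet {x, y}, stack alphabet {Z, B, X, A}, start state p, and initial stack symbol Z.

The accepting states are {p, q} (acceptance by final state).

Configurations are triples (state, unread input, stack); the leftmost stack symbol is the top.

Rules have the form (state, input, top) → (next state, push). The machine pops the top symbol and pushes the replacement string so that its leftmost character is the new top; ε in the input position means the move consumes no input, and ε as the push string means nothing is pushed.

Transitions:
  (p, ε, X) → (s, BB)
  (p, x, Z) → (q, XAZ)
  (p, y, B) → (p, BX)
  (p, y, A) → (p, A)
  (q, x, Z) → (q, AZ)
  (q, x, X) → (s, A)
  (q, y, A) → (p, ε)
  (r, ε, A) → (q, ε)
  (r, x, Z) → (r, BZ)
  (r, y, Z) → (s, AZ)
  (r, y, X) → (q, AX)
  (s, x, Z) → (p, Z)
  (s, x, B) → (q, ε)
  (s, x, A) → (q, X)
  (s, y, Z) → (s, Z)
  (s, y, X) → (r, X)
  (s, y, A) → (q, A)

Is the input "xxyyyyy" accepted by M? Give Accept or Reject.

(p, xxyyyyy, Z)
  read x, top Z: go to q, push XAZ → (q, xyyyyy, XAZ)
  read x, top X: go to s, push A → (s, yyyyy, AAZ)
  read y, top A: go to q, push A → (q, yyyy, AAZ)
  read y, top A: go to p, push ε → (p, yyy, AZ)
  read y, top A: go to p, push A → (p, yy, AZ)
  read y, top A: go to p, push A → (p, y, AZ)
  read y, top A: go to p, push A → (p, ε, AZ)
All input consumed; state p ∈ F.

Accept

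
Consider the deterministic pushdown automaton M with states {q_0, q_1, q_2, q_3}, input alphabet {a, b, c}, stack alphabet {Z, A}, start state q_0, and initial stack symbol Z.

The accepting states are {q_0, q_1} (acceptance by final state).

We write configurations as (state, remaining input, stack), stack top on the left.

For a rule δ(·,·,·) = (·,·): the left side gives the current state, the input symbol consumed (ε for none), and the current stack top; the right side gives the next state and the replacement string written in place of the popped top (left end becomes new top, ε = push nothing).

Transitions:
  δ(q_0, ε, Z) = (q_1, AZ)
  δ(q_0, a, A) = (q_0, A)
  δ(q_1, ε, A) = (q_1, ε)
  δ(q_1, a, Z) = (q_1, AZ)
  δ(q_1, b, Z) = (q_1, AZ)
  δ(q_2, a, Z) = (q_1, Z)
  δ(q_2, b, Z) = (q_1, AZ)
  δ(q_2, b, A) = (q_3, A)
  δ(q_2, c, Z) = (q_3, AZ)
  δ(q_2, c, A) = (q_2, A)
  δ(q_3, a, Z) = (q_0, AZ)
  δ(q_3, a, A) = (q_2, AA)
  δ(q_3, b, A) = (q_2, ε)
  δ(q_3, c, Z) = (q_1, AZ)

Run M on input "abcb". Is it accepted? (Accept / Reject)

Reject

(q_0, abcb, Z)
  ε-move, top Z: go to q_1, push AZ → (q_1, abcb, AZ)
  ε-move, top A: go to q_1, push ε → (q_1, abcb, Z)
  read a, top Z: go to q_1, push AZ → (q_1, bcb, AZ)
  ε-move, top A: go to q_1, push ε → (q_1, bcb, Z)
  read b, top Z: go to q_1, push AZ → (q_1, cb, AZ)
  ε-move, top A: go to q_1, push ε → (q_1, cb, Z)
No transition applies at (q_1, cb, Z); input not fully consumed.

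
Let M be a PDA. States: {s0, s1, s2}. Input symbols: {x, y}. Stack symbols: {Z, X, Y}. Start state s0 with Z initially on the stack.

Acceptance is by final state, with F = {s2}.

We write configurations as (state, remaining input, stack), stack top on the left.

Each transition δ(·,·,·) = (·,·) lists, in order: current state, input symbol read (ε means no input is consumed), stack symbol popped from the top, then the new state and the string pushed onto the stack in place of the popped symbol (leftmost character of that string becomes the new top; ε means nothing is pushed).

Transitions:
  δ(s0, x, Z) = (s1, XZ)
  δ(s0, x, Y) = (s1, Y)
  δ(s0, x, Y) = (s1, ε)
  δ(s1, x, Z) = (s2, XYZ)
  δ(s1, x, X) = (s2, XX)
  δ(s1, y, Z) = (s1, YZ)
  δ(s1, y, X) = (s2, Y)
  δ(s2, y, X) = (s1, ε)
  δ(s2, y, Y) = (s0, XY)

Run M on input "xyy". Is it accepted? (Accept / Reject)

Reject

No computation consumes all input and reaches a final state.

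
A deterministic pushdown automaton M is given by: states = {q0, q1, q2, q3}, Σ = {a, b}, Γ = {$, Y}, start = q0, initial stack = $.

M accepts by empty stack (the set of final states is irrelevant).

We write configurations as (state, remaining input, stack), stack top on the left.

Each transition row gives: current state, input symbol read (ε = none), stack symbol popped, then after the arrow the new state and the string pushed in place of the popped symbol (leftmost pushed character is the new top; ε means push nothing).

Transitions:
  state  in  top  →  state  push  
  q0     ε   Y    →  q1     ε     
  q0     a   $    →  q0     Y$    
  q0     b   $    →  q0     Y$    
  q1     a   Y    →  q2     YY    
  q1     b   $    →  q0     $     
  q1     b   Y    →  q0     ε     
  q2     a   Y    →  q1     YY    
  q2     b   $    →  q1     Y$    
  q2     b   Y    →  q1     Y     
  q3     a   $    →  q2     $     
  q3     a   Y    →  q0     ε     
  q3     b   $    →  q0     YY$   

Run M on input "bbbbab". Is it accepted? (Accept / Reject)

(q0, bbbbab, $)
  read b, top $: go to q0, push Y$ → (q0, bbbab, Y$)
  ε-move, top Y: go to q1, push ε → (q1, bbbab, $)
  read b, top $: go to q0, push $ → (q0, bbab, $)
  read b, top $: go to q0, push Y$ → (q0, bab, Y$)
  ε-move, top Y: go to q1, push ε → (q1, bab, $)
  read b, top $: go to q0, push $ → (q0, ab, $)
  read a, top $: go to q0, push Y$ → (q0, b, Y$)
  ε-move, top Y: go to q1, push ε → (q1, b, $)
  read b, top $: go to q0, push $ → (q0, ε, $)
All input consumed; stack is $, not empty, and no further ε-move applies.

Reject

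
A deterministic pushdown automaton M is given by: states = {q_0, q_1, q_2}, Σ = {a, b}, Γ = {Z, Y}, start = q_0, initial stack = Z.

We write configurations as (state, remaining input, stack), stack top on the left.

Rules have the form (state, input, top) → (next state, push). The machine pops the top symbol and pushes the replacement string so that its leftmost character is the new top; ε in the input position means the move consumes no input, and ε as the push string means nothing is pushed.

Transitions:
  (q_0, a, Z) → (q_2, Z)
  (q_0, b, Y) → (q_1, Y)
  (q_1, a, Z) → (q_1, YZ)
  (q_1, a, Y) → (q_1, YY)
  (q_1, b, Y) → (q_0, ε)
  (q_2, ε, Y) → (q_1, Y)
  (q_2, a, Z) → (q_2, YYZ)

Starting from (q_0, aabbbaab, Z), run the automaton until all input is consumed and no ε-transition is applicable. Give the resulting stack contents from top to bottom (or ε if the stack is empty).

(q_0, aabbbaab, Z) ⊢ (q_2, abbbaab, Z) ⊢ (q_2, bbbaab, YYZ) ⊢ (q_1, bbbaab, YYZ) ⊢ (q_0, bbaab, YZ) ⊢ (q_1, baab, YZ) ⊢ (q_0, aab, Z) ⊢ (q_2, ab, Z) ⊢ (q_2, b, YYZ) ⊢ (q_1, b, YYZ) ⊢ (q_0, ε, YZ)
All input consumed in state q_0 with stack YZ.

YZ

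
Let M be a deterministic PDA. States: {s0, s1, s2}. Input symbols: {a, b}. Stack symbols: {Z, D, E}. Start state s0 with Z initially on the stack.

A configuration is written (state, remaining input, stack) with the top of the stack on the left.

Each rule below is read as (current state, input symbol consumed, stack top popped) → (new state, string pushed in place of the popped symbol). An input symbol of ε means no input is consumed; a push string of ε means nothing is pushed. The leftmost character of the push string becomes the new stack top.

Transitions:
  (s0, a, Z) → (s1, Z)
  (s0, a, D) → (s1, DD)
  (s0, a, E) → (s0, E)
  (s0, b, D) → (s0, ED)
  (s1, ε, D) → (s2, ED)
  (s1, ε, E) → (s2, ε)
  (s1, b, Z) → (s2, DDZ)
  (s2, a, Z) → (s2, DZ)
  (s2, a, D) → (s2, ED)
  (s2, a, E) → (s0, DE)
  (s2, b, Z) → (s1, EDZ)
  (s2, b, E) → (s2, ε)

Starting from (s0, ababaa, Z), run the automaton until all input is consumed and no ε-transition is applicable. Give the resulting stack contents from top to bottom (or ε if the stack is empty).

DEDDZ

(s0, ababaa, Z) ⊢ (s1, babaa, Z) ⊢ (s2, abaa, DDZ) ⊢ (s2, baa, EDDZ) ⊢ (s2, aa, DDZ) ⊢ (s2, a, EDDZ) ⊢ (s0, ε, DEDDZ)
All input consumed in state s0 with stack DEDDZ.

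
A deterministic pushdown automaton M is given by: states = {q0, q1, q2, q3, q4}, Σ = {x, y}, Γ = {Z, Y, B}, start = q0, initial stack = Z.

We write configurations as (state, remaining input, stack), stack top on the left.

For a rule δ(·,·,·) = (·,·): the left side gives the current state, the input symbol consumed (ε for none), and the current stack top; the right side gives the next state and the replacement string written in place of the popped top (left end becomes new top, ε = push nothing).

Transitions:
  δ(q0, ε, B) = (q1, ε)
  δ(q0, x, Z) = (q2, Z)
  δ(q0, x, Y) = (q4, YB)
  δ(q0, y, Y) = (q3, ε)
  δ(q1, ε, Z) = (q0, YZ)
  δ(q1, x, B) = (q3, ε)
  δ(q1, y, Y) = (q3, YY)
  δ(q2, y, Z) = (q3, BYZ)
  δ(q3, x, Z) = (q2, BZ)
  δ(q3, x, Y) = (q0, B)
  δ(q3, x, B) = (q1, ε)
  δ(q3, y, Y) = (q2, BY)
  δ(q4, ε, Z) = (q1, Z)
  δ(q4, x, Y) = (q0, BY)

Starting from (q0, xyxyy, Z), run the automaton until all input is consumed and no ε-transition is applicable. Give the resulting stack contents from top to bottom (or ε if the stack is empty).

(q0, xyxyy, Z)
  read x, top Z: go to q2, push Z → (q2, yxyy, Z)
  read y, top Z: go to q3, push BYZ → (q3, xyy, BYZ)
  read x, top B: go to q1, push ε → (q1, yy, YZ)
  read y, top Y: go to q3, push YY → (q3, y, YYZ)
  read y, top Y: go to q2, push BY → (q2, ε, BYYZ)
All input consumed in state q2 with stack BYYZ.

BYYZ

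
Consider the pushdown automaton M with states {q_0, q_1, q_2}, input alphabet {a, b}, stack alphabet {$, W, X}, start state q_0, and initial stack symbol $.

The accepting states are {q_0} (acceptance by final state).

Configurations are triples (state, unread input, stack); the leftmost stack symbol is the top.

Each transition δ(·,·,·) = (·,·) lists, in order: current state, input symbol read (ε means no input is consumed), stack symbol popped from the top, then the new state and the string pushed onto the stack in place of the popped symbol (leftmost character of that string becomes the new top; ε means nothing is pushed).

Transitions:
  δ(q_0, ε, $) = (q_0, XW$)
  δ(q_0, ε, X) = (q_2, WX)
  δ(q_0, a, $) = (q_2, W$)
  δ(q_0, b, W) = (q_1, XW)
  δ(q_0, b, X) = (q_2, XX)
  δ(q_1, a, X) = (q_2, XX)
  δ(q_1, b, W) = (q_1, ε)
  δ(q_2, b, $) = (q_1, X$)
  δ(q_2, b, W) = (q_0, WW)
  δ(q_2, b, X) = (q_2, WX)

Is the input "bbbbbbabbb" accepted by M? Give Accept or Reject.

No computation consumes all input and reaches a final state.

Reject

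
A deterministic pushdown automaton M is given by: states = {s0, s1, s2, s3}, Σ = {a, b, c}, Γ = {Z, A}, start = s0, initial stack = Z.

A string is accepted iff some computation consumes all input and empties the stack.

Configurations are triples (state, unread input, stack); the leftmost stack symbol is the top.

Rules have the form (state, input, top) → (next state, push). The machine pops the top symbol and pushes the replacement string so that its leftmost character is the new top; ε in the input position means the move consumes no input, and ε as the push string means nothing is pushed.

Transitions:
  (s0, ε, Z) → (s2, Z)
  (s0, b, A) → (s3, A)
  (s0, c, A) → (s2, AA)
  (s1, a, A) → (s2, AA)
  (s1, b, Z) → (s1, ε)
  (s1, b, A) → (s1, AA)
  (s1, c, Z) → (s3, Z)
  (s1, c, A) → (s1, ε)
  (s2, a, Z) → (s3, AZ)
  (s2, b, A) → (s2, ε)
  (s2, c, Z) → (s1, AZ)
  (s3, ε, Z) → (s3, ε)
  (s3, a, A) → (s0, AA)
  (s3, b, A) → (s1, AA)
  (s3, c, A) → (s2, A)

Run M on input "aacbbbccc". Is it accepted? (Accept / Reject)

(s0, aacbbbccc, Z) ⊢ (s2, aacbbbccc, Z) ⊢ (s3, acbbbccc, AZ) ⊢ (s0, cbbbccc, AAZ) ⊢ (s2, bbbccc, AAAZ) ⊢ (s2, bbccc, AAZ) ⊢ (s2, bccc, AZ) ⊢ (s2, ccc, Z) ⊢ (s1, cc, AZ) ⊢ (s1, c, Z) ⊢ (s3, ε, Z) ⊢ (s3, ε, ε)
All input consumed and the stack is empty.

Accept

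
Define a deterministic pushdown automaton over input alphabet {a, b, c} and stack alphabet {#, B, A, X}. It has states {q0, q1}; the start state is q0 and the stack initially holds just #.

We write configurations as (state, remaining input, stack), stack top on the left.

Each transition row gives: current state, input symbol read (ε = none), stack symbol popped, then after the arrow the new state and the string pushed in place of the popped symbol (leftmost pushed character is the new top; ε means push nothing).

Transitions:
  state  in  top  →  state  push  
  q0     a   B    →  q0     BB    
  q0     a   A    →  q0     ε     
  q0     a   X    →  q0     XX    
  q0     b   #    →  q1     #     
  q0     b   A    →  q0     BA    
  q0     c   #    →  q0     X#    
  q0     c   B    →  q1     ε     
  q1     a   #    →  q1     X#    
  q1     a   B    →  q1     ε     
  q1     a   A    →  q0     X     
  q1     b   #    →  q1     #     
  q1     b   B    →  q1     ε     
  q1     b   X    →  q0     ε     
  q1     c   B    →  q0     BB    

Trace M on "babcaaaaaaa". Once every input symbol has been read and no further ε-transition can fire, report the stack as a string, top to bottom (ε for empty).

XXXXXXXX#

(q0, babcaaaaaaa, #)
  read b, top #: go to q1, push # → (q1, abcaaaaaaa, #)
  read a, top #: go to q1, push X# → (q1, bcaaaaaaa, X#)
  read b, top X: go to q0, push ε → (q0, caaaaaaa, #)
  read c, top #: go to q0, push X# → (q0, aaaaaaa, X#)
  read a, top X: go to q0, push XX → (q0, aaaaaa, XX#)
  read a, top X: go to q0, push XX → (q0, aaaaa, XXX#)
  read a, top X: go to q0, push XX → (q0, aaaa, XXXX#)
  read a, top X: go to q0, push XX → (q0, aaa, XXXXX#)
  read a, top X: go to q0, push XX → (q0, aa, XXXXXX#)
  read a, top X: go to q0, push XX → (q0, a, XXXXXXX#)
  read a, top X: go to q0, push XX → (q0, ε, XXXXXXXX#)
All input consumed in state q0 with stack XXXXXXXX#.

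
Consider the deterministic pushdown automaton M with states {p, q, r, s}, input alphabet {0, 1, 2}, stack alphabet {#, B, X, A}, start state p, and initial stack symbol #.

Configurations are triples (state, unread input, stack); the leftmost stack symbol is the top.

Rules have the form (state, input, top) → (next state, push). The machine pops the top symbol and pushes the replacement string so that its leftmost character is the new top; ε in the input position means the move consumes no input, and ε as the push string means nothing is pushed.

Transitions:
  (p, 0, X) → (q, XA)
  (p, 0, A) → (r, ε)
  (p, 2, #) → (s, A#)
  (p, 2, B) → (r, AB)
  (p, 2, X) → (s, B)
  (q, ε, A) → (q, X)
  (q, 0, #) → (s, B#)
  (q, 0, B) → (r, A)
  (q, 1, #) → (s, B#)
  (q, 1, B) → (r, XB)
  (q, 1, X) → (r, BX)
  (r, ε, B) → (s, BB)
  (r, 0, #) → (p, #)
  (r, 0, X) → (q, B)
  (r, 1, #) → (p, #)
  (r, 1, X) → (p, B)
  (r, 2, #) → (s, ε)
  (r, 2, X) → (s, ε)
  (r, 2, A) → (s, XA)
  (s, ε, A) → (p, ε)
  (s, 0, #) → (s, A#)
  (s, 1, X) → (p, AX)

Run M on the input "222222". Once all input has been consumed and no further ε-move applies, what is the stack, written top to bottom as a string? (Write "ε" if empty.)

#

(p, 222222, #)
  read 2, top #: go to s, push A# → (s, 22222, A#)
  ε-move, top A: go to p, push ε → (p, 22222, #)
  read 2, top #: go to s, push A# → (s, 2222, A#)
  ε-move, top A: go to p, push ε → (p, 2222, #)
  read 2, top #: go to s, push A# → (s, 222, A#)
  ε-move, top A: go to p, push ε → (p, 222, #)
  read 2, top #: go to s, push A# → (s, 22, A#)
  ε-move, top A: go to p, push ε → (p, 22, #)
  read 2, top #: go to s, push A# → (s, 2, A#)
  ε-move, top A: go to p, push ε → (p, 2, #)
  read 2, top #: go to s, push A# → (s, ε, A#)
  ε-move, top A: go to p, push ε → (p, ε, #)
All input consumed in state p with stack #.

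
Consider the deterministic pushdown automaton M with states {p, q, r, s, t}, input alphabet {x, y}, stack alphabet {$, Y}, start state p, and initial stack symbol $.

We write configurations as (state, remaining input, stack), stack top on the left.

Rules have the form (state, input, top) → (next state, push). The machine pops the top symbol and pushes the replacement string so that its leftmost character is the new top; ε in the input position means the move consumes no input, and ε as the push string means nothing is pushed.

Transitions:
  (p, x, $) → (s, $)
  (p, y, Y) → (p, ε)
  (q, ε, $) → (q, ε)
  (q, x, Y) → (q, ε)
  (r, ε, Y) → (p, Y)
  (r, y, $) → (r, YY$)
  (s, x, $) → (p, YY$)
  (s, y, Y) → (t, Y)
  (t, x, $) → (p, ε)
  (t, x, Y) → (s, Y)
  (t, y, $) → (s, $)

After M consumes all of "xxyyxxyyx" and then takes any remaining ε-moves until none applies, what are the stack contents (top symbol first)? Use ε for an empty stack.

(p, xxyyxxyyx, $) ⊢ (s, xyyxxyyx, $) ⊢ (p, yyxxyyx, YY$) ⊢ (p, yxxyyx, Y$) ⊢ (p, xxyyx, $) ⊢ (s, xyyx, $) ⊢ (p, yyx, YY$) ⊢ (p, yx, Y$) ⊢ (p, x, $) ⊢ (s, ε, $)
All input consumed in state s with stack $.

$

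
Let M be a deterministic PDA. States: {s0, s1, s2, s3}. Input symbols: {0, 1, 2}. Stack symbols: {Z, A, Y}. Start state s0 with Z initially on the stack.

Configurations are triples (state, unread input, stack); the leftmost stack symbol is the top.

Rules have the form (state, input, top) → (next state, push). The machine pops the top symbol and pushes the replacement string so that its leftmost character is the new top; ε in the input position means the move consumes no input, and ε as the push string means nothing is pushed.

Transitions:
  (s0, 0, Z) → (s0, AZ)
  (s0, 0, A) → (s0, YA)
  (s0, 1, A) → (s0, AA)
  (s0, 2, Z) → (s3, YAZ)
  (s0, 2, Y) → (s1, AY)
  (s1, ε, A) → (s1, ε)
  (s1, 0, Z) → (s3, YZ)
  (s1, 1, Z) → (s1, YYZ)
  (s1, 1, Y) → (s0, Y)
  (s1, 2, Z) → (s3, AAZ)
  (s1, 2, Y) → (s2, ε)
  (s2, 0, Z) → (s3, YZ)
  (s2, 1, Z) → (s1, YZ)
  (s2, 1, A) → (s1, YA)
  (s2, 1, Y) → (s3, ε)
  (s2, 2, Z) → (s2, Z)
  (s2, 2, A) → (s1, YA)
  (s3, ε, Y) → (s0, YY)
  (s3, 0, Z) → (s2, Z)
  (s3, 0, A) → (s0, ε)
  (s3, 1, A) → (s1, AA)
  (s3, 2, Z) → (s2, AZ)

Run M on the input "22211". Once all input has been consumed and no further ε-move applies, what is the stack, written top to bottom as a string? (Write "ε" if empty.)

Z

(s0, 22211, Z)
  read 2, top Z: go to s3, push YAZ → (s3, 2211, YAZ)
  ε-move, top Y: go to s0, push YY → (s0, 2211, YYAZ)
  read 2, top Y: go to s1, push AY → (s1, 211, AYYAZ)
  ε-move, top A: go to s1, push ε → (s1, 211, YYAZ)
  read 2, top Y: go to s2, push ε → (s2, 11, YAZ)
  read 1, top Y: go to s3, push ε → (s3, 1, AZ)
  read 1, top A: go to s1, push AA → (s1, ε, AAZ)
  ε-move, top A: go to s1, push ε → (s1, ε, AZ)
  ε-move, top A: go to s1, push ε → (s1, ε, Z)
All input consumed in state s1 with stack Z.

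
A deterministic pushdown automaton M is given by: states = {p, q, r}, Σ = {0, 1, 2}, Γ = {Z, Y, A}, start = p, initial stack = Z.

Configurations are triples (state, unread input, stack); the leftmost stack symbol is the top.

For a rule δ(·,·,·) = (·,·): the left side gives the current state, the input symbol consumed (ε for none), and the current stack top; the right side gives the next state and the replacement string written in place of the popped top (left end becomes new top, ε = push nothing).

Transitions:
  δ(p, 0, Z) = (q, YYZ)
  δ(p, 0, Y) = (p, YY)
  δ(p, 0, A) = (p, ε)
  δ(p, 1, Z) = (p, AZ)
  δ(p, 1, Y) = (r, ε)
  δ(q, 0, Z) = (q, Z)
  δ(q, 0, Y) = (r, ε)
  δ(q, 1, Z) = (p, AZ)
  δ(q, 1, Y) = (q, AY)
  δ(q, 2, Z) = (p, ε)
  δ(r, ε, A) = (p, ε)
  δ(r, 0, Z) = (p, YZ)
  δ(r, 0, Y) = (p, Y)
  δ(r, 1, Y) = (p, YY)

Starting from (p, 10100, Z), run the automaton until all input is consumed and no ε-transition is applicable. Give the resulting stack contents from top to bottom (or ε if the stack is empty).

(p, 10100, Z) ⊢ (p, 0100, AZ) ⊢ (p, 100, Z) ⊢ (p, 00, AZ) ⊢ (p, 0, Z) ⊢ (q, ε, YYZ)
All input consumed in state q with stack YYZ.

YYZ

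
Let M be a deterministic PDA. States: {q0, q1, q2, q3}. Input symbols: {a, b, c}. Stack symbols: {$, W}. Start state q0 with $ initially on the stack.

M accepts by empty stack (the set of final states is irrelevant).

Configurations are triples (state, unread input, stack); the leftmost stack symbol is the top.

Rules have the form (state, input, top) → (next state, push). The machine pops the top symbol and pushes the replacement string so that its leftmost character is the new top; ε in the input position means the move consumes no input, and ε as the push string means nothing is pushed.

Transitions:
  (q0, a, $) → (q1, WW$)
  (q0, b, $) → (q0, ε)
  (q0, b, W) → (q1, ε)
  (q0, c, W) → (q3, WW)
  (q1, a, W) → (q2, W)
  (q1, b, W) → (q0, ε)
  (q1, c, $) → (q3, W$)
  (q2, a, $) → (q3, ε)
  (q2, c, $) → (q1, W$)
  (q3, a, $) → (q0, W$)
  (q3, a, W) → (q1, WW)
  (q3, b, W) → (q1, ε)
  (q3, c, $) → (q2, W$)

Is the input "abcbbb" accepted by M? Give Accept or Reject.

Accept

(q0, abcbbb, $)
  read a, top $: go to q1, push WW$ → (q1, bcbbb, WW$)
  read b, top W: go to q0, push ε → (q0, cbbb, W$)
  read c, top W: go to q3, push WW → (q3, bbb, WW$)
  read b, top W: go to q1, push ε → (q1, bb, W$)
  read b, top W: go to q0, push ε → (q0, b, $)
  read b, top $: go to q0, push ε → (q0, ε, ε)
All input consumed and the stack is empty.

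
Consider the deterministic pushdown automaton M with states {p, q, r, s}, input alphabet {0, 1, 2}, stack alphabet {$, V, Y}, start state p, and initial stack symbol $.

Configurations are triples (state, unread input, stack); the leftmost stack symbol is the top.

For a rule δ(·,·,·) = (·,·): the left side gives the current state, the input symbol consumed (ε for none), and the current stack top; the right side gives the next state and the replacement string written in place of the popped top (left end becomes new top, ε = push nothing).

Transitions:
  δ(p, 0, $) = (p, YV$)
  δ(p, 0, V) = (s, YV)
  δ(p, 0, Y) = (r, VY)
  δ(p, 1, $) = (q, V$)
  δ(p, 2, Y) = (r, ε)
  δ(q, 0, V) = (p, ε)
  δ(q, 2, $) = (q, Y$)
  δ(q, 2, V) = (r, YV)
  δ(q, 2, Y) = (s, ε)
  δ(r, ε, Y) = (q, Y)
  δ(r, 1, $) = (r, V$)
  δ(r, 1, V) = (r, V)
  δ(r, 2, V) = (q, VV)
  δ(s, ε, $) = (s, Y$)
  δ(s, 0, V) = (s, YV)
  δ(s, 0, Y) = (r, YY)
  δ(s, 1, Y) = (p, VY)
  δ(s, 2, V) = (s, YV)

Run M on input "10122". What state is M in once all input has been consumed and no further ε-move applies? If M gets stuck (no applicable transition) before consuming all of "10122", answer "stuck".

s

(p, 10122, $) ⊢ (q, 0122, V$) ⊢ (p, 122, $) ⊢ (q, 22, V$) ⊢ (r, 2, YV$) ⊢ (q, 2, YV$) ⊢ (s, ε, V$)
All input consumed; M is in state s.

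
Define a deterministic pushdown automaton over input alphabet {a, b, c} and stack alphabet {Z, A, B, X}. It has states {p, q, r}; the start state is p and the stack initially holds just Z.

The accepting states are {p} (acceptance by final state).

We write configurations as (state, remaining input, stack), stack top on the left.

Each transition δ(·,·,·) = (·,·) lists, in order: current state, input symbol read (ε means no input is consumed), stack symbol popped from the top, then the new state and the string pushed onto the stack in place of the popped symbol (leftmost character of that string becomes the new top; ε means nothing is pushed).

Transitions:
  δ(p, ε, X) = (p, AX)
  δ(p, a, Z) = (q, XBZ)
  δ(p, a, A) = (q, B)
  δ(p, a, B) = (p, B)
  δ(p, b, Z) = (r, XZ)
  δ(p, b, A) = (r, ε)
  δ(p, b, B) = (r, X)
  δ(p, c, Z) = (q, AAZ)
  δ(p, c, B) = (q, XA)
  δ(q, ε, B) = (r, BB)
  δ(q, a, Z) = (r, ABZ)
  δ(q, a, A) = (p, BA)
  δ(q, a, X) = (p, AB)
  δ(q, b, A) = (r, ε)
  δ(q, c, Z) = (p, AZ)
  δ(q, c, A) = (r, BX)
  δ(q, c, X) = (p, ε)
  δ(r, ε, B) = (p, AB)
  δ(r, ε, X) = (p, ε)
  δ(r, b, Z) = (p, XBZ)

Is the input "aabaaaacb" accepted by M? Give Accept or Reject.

(p, aabaaaacb, Z)
  read a, top Z: go to q, push XBZ → (q, abaaaacb, XBZ)
  read a, top X: go to p, push AB → (p, baaaacb, ABBZ)
  read b, top A: go to r, push ε → (r, aaaacb, BBZ)
  ε-move, top B: go to p, push AB → (p, aaaacb, ABBZ)
  read a, top A: go to q, push B → (q, aaacb, BBBZ)
  ε-move, top B: go to r, push BB → (r, aaacb, BBBBZ)
  ε-move, top B: go to p, push AB → (p, aaacb, ABBBBZ)
  read a, top A: go to q, push B → (q, aacb, BBBBBZ)
  ε-move, top B: go to r, push BB → (r, aacb, BBBBBBZ)
  ε-move, top B: go to p, push AB → (p, aacb, ABBBBBBZ)
  read a, top A: go to q, push B → (q, acb, BBBBBBBZ)
  ε-move, top B: go to r, push BB → (r, acb, BBBBBBBBZ)
  ε-move, top B: go to p, push AB → (p, acb, ABBBBBBBBZ)
  read a, top A: go to q, push B → (q, cb, BBBBBBBBBZ)
  ε-move, top B: go to r, push BB → (r, cb, BBBBBBBBBBZ)
  ε-move, top B: go to p, push AB → (p, cb, ABBBBBBBBBBZ)
No transition applies at (p, cb, ABBBBBBBBBBZ); input not fully consumed.

Reject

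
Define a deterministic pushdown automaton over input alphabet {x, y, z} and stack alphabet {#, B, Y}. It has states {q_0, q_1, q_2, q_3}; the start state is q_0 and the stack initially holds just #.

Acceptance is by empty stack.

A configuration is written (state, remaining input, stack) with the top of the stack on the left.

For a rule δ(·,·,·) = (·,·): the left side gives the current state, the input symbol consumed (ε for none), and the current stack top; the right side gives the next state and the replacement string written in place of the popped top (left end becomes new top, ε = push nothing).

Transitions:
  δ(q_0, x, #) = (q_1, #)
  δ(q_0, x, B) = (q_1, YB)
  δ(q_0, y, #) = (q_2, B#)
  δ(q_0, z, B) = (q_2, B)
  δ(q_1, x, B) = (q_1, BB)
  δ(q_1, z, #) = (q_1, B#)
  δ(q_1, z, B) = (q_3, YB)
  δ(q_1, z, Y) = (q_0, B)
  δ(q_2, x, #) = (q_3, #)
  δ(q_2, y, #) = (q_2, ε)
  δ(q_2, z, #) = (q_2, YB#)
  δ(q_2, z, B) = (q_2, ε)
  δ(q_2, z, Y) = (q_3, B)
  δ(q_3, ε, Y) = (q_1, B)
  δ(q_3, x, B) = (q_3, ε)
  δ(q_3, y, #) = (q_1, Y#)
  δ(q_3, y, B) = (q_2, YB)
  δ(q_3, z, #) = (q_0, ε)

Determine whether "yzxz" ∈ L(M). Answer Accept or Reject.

(q_0, yzxz, #)
  read y, top #: go to q_2, push B# → (q_2, zxz, B#)
  read z, top B: go to q_2, push ε → (q_2, xz, #)
  read x, top #: go to q_3, push # → (q_3, z, #)
  read z, top #: go to q_0, push ε → (q_0, ε, ε)
All input consumed and the stack is empty.

Accept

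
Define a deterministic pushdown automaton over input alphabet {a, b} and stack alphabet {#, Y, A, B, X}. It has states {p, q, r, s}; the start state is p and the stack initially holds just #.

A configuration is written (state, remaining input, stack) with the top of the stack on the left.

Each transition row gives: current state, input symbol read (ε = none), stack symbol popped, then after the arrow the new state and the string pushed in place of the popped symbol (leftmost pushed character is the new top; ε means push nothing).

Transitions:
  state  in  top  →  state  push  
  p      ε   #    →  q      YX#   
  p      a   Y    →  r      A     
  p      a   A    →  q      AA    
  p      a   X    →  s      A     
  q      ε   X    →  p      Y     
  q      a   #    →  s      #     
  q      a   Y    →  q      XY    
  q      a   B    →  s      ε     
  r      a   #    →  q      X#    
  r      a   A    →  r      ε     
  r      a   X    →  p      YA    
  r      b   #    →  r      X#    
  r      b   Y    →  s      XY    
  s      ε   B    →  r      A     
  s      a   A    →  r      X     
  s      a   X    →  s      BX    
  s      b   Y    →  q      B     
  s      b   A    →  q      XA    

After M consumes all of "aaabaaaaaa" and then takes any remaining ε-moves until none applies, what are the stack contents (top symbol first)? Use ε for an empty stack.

(p, aaabaaaaaa, #)
  ε-move, top #: go to q, push YX# → (q, aaabaaaaaa, YX#)
  read a, top Y: go to q, push XY → (q, aabaaaaaa, XYX#)
  ε-move, top X: go to p, push Y → (p, aabaaaaaa, YYX#)
  read a, top Y: go to r, push A → (r, abaaaaaa, AYX#)
  read a, top A: go to r, push ε → (r, baaaaaa, YX#)
  read b, top Y: go to s, push XY → (s, aaaaaa, XYX#)
  read a, top X: go to s, push BX → (s, aaaaa, BXYX#)
  ε-move, top B: go to r, push A → (r, aaaaa, AXYX#)
  read a, top A: go to r, push ε → (r, aaaa, XYX#)
  read a, top X: go to p, push YA → (p, aaa, YAYX#)
  read a, top Y: go to r, push A → (r, aa, AAYX#)
  read a, top A: go to r, push ε → (r, a, AYX#)
  read a, top A: go to r, push ε → (r, ε, YX#)
All input consumed in state r with stack YX#.

YX#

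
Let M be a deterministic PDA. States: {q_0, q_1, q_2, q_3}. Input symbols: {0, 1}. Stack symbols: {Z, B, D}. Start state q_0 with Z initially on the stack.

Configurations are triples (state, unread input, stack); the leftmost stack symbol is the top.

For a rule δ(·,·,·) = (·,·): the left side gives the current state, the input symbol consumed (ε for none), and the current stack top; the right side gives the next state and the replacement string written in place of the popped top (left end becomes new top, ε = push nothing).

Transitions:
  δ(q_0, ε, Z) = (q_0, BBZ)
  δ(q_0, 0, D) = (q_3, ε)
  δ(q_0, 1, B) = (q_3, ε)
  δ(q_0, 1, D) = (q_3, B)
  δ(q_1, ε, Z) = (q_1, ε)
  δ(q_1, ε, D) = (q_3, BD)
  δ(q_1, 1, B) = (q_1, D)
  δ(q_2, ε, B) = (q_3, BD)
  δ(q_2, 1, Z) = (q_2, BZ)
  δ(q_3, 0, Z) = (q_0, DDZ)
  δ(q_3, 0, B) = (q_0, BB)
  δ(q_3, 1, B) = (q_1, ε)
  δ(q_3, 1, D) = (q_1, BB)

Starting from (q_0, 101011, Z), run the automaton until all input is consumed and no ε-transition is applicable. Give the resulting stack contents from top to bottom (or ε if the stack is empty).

(q_0, 101011, Z)
  ε-move, top Z: go to q_0, push BBZ → (q_0, 101011, BBZ)
  read 1, top B: go to q_3, push ε → (q_3, 01011, BZ)
  read 0, top B: go to q_0, push BB → (q_0, 1011, BBZ)
  read 1, top B: go to q_3, push ε → (q_3, 011, BZ)
  read 0, top B: go to q_0, push BB → (q_0, 11, BBZ)
  read 1, top B: go to q_3, push ε → (q_3, 1, BZ)
  read 1, top B: go to q_1, push ε → (q_1, ε, Z)
  ε-move, top Z: go to q_1, push ε → (q_1, ε, ε)
All input consumed in state q_1 with stack ε.

ε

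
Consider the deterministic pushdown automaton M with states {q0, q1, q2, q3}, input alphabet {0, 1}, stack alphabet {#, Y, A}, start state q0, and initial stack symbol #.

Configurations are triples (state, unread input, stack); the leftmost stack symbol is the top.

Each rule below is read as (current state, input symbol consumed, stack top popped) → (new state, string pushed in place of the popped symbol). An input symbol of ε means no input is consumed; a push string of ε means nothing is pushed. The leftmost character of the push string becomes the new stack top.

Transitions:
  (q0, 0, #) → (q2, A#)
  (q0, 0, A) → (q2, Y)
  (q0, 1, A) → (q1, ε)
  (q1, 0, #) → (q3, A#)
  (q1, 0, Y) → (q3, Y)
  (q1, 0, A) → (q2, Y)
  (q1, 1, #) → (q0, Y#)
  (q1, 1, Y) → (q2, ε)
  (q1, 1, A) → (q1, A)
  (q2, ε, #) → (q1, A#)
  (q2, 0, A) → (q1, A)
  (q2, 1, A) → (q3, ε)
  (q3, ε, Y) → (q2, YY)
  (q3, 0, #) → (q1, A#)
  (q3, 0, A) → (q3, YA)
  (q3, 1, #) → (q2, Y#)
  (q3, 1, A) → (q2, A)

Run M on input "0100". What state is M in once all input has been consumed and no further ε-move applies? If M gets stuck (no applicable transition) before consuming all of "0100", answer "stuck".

(q0, 0100, #)
  read 0, top #: go to q2, push A# → (q2, 100, A#)
  read 1, top A: go to q3, push ε → (q3, 00, #)
  read 0, top #: go to q1, push A# → (q1, 0, A#)
  read 0, top A: go to q2, push Y → (q2, ε, Y#)
All input consumed; M is in state q2.

q2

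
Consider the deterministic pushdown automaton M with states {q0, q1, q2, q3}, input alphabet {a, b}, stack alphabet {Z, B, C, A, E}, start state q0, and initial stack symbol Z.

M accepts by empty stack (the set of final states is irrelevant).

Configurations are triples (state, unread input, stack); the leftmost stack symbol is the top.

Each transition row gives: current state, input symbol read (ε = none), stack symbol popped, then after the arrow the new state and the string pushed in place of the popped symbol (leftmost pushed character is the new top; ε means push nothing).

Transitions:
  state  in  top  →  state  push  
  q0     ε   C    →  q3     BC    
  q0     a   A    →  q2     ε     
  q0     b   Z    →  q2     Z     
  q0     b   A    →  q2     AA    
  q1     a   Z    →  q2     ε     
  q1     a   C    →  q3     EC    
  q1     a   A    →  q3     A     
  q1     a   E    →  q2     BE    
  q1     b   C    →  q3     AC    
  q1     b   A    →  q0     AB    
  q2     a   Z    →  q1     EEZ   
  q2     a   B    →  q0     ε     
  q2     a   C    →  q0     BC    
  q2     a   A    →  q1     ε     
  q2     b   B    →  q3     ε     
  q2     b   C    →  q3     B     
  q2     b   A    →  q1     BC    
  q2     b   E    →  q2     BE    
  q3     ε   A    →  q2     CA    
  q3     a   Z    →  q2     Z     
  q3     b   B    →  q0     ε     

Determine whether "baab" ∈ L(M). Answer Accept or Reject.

(q0, baab, Z)
  read b, top Z: go to q2, push Z → (q2, aab, Z)
  read a, top Z: go to q1, push EEZ → (q1, ab, EEZ)
  read a, top E: go to q2, push BE → (q2, b, BEEZ)
  read b, top B: go to q3, push ε → (q3, ε, EEZ)
All input consumed; stack is EEZ, not empty, and no further ε-move applies.

Reject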